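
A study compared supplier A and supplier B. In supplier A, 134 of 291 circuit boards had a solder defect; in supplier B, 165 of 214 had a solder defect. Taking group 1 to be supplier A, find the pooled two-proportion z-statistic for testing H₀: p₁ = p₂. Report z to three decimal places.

z = -7.017

Sample proportions: p̂₁ = 134/291 = 0.46048 and p̂₂ = 165/214 = 0.77103.
Pooled p̂ = (134+165)/(291+214) = 299/505 = 0.59208.
SE = √[p̂(1−p̂)(1/n₁+1/n₂)] = √[0.59208·0.40792·(1/291+1/214)] ≈ 0.044256.
z = -0.31055/0.044256 = -7.017.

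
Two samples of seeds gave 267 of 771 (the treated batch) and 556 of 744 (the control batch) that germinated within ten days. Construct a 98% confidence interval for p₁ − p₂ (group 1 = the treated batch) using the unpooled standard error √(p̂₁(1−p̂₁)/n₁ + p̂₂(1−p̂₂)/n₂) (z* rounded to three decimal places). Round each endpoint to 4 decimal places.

p̂₁ = 267/771 = 0.34630, p̂₂ = 556/744 = 0.74731; p̂₁ − p̂₂ = -0.40101.
Unpooled SE = √(p̂₁(1−p̂₁)/n₁ + p̂₂(1−p̂₂)/n₂) = √(0.000293615 + 0.000253813) = 0.023397.
The 98% critical value is z* = 2.326. Margin of error = 0.05442.
Interval: -0.40101 ± 0.05442 → (-0.4554, -0.3466).

(-0.4554, -0.3466)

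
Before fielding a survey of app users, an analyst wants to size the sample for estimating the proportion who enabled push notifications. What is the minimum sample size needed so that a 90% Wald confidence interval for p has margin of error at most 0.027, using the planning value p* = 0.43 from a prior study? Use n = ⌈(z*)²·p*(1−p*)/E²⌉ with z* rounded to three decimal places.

n = 910

The 90% critical value is z* = 1.645.
p*(1−p*) = 0.43·0.57 = 0.2451.
Required n before rounding: 2.706025 × 0.2451 / 0.027² = 909.803.
⌈909.803⌉ = 910.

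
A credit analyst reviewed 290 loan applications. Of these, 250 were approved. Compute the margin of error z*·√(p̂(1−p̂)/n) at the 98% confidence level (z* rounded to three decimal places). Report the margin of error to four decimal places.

ME = 0.0471

The sample proportion is 250/290 = 0.86207.
SE = √(p̂(1−p̂)/n) = √(0.118906/290) = 0.020249.
For 98% confidence, z* = 2.326.
ME = 2.326·0.020249 = 0.0471.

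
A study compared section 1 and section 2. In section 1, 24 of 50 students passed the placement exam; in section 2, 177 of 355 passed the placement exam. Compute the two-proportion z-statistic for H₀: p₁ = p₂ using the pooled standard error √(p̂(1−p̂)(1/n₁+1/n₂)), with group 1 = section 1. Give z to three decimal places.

Sample proportions: p̂₁ = 24/50 = 0.48000 and p̂₂ = 177/355 = 0.49859.
Pooled p̂ = (24+177)/(50+355) = 201/405 = 0.49630.
Pooled SE = √[0.2499863·0.02281690] ≈ 0.075524.
z = (p̂₁ − p̂₂)/SE = (0.48000 − 0.49859)/0.075524 = -0.01859/0.075524 = -0.246.

z = -0.246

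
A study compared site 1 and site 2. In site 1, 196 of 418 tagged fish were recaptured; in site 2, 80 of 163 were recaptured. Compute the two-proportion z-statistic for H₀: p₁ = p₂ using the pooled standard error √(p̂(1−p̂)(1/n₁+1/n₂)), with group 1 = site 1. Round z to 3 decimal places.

Sample proportions: p̂₁ = 196/418 = 0.46890 and p̂₂ = 80/163 = 0.49080.
Pooled p̂ = (196+80)/(418+163) = 276/581 = 0.47504.
Pooled SE = √[0.2493771·0.00852731] ≈ 0.046114.
z = (p̂₁ − p̂₂)/SE = (0.46890 − 0.49080)/0.046114 = -0.02190/0.046114 = -0.475.

z = -0.475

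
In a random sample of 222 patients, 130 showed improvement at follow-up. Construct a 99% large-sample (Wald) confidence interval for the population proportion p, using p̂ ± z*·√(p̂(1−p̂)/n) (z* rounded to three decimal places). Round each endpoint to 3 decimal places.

(0.500, 0.671)

p̂ = 130/222 = 0.58559.
Standard error of p̂: √(0.242675/222) = √0.001093131 = 0.033063.
The 99% critical value is z* = 2.576.
Margin = 2.576·0.033063 = 0.08517.
CI: 0.58559 ± 0.08517 = (0.500, 0.671).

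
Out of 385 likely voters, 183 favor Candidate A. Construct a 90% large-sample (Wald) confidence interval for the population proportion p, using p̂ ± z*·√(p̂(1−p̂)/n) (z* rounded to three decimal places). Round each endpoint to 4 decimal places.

p̂ = 183/385 = 0.47532.
Standard error of p̂: √(0.249391/385) = √0.000647769 = 0.025451.
z* = 1.645 at the 90% level.
Margin = 1.645·0.025451 = 0.04187.
Interval: 0.47532 ± 0.04187 → (0.4335, 0.5172).

(0.4335, 0.5172)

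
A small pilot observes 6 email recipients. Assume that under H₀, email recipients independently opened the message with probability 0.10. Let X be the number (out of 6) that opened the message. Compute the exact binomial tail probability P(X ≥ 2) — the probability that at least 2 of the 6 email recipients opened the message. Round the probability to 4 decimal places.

P = 0.1143

X ~ Binomial(n=6, p=0.10).
P(X ≥ 2) = Σ_{j=2}^{6} C(6,j)·0.10^j·0.90^{6−j}.
= 0.098415 + 0.014580 + 0.001215 + 0.000054 + 0.000001 = 0.1143.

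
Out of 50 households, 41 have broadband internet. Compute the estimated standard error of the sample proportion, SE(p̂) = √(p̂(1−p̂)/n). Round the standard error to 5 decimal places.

SE = 0.05433

The sample proportion is 41/50 = 0.82000.
p̂(1−p̂) = 0.82000·0.18000 = 0.147600.
SE = √(0.147600/50) = 0.05433.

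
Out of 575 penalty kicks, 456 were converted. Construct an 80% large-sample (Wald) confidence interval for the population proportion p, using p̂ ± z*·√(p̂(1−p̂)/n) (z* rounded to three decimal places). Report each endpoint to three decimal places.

(0.771, 0.815)

With x = 456 successes in n = 575, p̂ = 0.79304.
SE = √(p̂(1−p̂)/n) = √(0.164126/575) = 0.016895.
The 80% critical value is z* = 1.282.
Margin of error: 1.282 × 0.016895 = 0.02166.
Interval: 0.79304 ± 0.02166 → (0.771, 0.815).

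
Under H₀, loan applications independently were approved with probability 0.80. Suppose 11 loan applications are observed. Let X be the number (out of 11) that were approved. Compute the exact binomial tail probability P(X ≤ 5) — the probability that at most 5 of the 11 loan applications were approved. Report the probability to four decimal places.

X ~ Binomial(n=11, p=0.80).
P(X ≤ 5) = Σ_{j=0}^{5} C(11,j)·0.80^j·0.20^{11−j}.
= 0.000000 + 0.000001 + 0.000018 + 0.000216 + 0.001730 + 0.009689 = 0.0117.

P = 0.0117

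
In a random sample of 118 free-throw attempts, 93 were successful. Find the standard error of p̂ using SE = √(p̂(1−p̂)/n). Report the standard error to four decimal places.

With x = 93 successes in n = 118, p̂ = 0.78814.
p̂(1−p̂) = 0.78814·0.21186 = 0.166975.
SE = √(0.166975/118) = √0.001415042 = 0.0376.

SE = 0.0376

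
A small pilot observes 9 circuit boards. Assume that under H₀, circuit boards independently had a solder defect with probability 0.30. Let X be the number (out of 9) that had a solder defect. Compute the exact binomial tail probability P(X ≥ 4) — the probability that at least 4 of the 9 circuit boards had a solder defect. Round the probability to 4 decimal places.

P = 0.2703

X is binomial with n = 9 and p = 0.30.
P(X ≥ 4) = Σ_{j=4}^{9} C(9,j)·0.30^j·0.70^{9−j}.
= 0.171532 + 0.073514 + 0.021004 + 0.003858 + 0.000413 + 0.000020 = 0.2703.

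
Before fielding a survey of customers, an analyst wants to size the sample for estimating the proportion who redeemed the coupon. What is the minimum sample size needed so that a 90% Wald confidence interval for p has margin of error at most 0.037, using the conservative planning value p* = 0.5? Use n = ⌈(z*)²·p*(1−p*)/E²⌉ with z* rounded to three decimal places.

n = 495

z* = 1.645 at the 90% level.
p*(1−p*) = 0.2500.
(z*)²·p*(1−p*)/E² = 2.706025·0.2500/0.001369 = 494.161.
Rounding up, n = 495.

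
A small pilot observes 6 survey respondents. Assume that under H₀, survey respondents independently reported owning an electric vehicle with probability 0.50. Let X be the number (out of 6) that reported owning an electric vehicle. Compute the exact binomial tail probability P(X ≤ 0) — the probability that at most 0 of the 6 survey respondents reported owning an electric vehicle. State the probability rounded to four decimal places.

X is binomial with n = 6 and p = 0.50.
P(X ≤ 0) = C(6,0)·0.50^0·0.50^6.
= 0.015625 = 0.0156.

P = 0.0156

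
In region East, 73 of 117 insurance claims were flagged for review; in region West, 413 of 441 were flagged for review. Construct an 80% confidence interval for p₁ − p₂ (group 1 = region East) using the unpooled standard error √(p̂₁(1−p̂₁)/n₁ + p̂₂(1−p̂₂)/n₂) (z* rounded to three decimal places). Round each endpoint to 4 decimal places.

(-0.3719, -0.2533)

p̂₁ = 0.62393, p̂₂ = 0.93651, so the observed difference is -0.31258.
SE = √(0.002005478 + 0.000134832) = √0.002140310 = 0.046263.
The 80% critical value is z* = 1.282. Margin = 1.282·0.046263 = 0.05931.
So the interval runs from -0.3719 to -0.2533.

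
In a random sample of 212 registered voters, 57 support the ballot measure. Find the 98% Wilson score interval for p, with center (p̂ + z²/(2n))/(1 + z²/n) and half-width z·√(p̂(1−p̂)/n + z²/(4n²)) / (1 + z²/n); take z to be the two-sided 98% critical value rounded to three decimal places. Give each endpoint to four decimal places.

(0.2044, 0.3448)

Here p̂ = 57/212 = 0.26887 and z = 2.326 (z² = 5.410276).
1 + z²/n = 1.025520.
Adjusted center: (0.26887 + z²/(2n))/1.025520 = 0.27462.
Radicand: p̂(1−p̂)/n + z²/(4n²) = 0.000927255 + 0.000030095 = 0.000957350.
Half-width = z·√(radicand)/denom = 2.326·0.030941/1.025520 = 0.07018.
Interval: 0.27462 ± 0.07018 → (0.2044, 0.3448).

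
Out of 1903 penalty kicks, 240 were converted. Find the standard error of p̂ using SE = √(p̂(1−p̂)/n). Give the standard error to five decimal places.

Sample proportion p̂ = 240/1903 = 0.12612.
p̂(1−p̂) = 0.12612·0.87388 = 0.110214.
SE = √(0.110214/1903) = 0.00761.

SE = 0.00761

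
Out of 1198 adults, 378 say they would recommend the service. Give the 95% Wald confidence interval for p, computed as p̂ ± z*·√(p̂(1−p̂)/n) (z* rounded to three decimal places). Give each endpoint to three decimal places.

The sample proportion is 378/1198 = 0.31553.
SE(p̂) = √(0.31553·0.68447/1198) = 0.013427.
The 95% critical value is z* = 1.960.
Margin = 1.960·0.013427 = 0.02632.
So the interval runs from 0.289 to 0.342.

(0.289, 0.342)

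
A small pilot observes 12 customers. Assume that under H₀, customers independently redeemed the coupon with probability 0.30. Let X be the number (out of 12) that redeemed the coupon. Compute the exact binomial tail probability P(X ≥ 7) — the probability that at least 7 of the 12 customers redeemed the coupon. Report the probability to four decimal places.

X is binomial with n = 12 and p = 0.30.
P(X ≥ 7) = Σ_{j=7}^{12} C(12,j)·0.30^j·0.70^{12−j}.
= 0.029111 + 0.007798 + 0.001485 + 0.000191 + 0.000015 + 0.000001 = 0.0386.

P = 0.0386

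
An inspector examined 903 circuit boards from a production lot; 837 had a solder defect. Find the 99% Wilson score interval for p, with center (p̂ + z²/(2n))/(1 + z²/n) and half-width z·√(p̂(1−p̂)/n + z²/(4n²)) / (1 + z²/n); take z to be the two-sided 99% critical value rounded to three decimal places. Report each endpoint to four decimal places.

Here p̂ = 837/903 = 0.92691 and z = 2.576 (z² = 6.635776).
Denominator 1 + z²/n = 1 + 6.635776/903 = 1.007349.
Center = (0.92691 + 0.003674)/1.007349 = 0.92380.
Radicand: p̂(1−p̂)/n + z²/(4n²) = 0.000075025 + 0.000002034 = 0.000077059.
Half-width = z·√(radicand)/denom = 2.576·0.008778/1.007349 = 0.02245.
CI: 0.92380 ± 0.02245 = (0.9013, 0.9462).

(0.9013, 0.9462)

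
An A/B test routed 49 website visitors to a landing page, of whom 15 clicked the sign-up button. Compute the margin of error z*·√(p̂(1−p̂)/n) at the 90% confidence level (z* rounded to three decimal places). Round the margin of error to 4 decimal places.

With x = 15 successes in n = 49, p̂ = 0.30612.
SE = √(p̂(1−p̂)/n) = √(0.212411/49) = 0.065840.
The 90% critical value is z* = 1.645.
Margin of error = z*·SE = 1.645 × 0.065840 = 0.1083.

ME = 0.1083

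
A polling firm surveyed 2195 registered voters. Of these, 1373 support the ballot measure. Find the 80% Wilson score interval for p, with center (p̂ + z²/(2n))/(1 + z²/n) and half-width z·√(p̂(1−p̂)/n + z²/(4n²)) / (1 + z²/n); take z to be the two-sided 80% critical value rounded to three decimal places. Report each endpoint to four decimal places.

(0.6122, 0.6387)

p̂ = 1373/2195 = 0.62551; z = 1.282, so z² = 1.643524.
Denominator 1 + z²/n = 1 + 1.643524/2195 = 1.000749.
Adjusted center: (0.62551 + z²/(2n))/1.000749 = 0.62542.
Radicand: p̂(1−p̂)/n + z²/(4n²) = 0.000106718 + 0.000000085 = 0.000106803.
Half-width = z·√(radicand)/denom = 1.282·0.010335/1.000749 = 0.01324.
Interval: 0.62542 ± 0.01324 → (0.6122, 0.6387).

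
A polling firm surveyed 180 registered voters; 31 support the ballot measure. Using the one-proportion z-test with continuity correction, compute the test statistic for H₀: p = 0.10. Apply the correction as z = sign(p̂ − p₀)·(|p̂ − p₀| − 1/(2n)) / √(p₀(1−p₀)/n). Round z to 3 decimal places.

z = 3.106

With x = 31 successes in n = 180, p̂ = 0.17222. p̂ − p₀ = 0.072222.
Continuity correction 1/(2n) = 1/360 = 0.002778.
Corrected numerator: |0.072222| − 0.002778 = 0.069444.
Null standard error: √(0.10·0.90/180) = √0.000500000 = 0.022361.
z = +0.069444/0.022361 = 3.106.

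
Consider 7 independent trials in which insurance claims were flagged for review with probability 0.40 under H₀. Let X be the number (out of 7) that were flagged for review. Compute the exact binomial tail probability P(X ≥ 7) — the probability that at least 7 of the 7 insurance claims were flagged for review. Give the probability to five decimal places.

P = 0.00164

X is binomial with n = 7 and p = 0.40.
P(X ≥ 7) = C(7,7)·0.40^7·0.60^0.
= 0.001638 = 0.00164.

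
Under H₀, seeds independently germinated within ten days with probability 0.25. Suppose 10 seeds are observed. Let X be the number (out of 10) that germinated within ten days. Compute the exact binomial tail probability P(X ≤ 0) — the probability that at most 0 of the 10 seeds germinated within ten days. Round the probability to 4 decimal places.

X ~ Binomial(n=10, p=0.25).
P(X ≤ 0) = C(10,0)·0.25^0·0.75^10.
= 0.056314 = 0.0563.

P = 0.0563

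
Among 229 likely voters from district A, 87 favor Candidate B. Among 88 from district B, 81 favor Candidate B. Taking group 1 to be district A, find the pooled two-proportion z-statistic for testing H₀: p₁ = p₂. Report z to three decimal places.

p̂₁ = 87/229 = 0.37991, p̂₂ = 81/88 = 0.92045.
Pooled p̂ = (87+81)/(229+88) = 168/317 = 0.52997.
SE = √[p̂(1−p̂)(1/n₁+1/n₂)] = √[0.52997·0.47003·(1/229+1/88)] ≈ 0.062598.
z = (p̂₁ − p̂₂)/SE = (0.37991 − 0.92045)/0.062598 = -0.54054/0.062598 = -8.635.

z = -8.635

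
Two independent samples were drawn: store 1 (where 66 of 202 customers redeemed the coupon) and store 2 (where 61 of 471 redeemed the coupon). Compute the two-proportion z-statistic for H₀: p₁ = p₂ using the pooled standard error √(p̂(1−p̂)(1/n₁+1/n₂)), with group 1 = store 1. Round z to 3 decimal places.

Sample proportions: p̂₁ = 66/202 = 0.32673 and p̂₂ = 61/471 = 0.12951.
Pooling: p̂ = 127/673 = 0.18871.
SE = √[p̂(1−p̂)(1/n₁+1/n₂)] = √[0.18871·0.81129·(1/202+1/471)] ≈ 0.032908.
z = 0.19722/0.032908 = 5.993.

z = 5.993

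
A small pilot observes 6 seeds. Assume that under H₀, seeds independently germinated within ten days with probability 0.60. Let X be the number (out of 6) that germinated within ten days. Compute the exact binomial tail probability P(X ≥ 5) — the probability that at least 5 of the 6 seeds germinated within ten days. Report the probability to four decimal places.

X ~ Binomial(n=6, p=0.60).
P(X ≥ 5) = C(6,5)·0.60^5·0.40^1 + C(6,6)·0.60^6·0.40^0.
= 0.186624 + 0.046656 = 0.2333.

P = 0.2333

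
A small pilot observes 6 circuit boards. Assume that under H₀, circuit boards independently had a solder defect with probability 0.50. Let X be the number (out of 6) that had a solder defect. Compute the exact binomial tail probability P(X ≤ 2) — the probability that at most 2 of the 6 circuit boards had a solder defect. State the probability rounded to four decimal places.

X ~ Binomial(n=6, p=0.50).
P(X ≤ 2) = C(6,0)·0.50^0·0.50^6 + C(6,1)·0.50^1·0.50^5 + C(6,2)·0.50^2·0.50^4.
= 0.015625 + 0.093750 + 0.234375 = 0.3438.

P = 0.3438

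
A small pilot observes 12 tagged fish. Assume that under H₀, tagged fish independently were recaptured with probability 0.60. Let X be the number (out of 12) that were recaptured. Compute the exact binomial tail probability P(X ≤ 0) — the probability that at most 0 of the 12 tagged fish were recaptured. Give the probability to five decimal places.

P = 0.00002

X ~ Binomial(n=12, p=0.60).
P(X ≤ 0) = C(12,0)·0.60^0·0.40^12.
= 0.000017 = 0.00002.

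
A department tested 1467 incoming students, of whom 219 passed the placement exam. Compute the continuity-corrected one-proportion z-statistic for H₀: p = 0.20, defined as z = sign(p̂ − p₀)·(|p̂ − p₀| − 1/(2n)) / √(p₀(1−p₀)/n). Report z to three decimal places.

p̂ = 219/1467 = 0.14928. p̂ − p₀ = -0.050716.
1/(2n) = 0.000341.
Corrected numerator: |-0.050716| − 0.000341 = 0.050375.
Under H₀, SE = √(p₀(1−p₀)/n) = √(0.20·0.80/1467) = √0.000109066 = 0.010443.
z = −0.050375/0.010443 = -4.824.

z = -4.824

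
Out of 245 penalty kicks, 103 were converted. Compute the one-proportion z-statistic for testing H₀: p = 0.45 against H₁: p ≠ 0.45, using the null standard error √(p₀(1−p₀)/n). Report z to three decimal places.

The sample proportion is 103/245 = 0.42041.
Null standard error: √(0.45·0.55/245) = √0.001010204 = 0.031784.
z = (0.42041 − 0.45)/0.031784 = -0.02959/0.031784 = -0.931.

z = -0.931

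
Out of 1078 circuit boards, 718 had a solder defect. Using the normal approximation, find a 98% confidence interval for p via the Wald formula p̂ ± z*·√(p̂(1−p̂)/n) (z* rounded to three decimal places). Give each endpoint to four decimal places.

(0.6326, 0.6995)

With x = 718 successes in n = 1078, p̂ = 0.66605.
SE(p̂) = √(0.66605·0.33395/1078) = 0.014364.
The 98% critical value is z* = 2.326.
Margin of error: 2.326 × 0.014364 = 0.03341.
Interval: 0.66605 ± 0.03341 → (0.6326, 0.6995).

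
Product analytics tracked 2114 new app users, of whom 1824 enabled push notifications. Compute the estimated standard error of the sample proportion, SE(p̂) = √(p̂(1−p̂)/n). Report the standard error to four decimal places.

SE = 0.0075

Sample proportion p̂ = 1824/2114 = 0.86282.
p̂(1−p̂) = 0.86282·0.13718 = 0.118362.
SE = √(0.118362/2114) = 0.0075.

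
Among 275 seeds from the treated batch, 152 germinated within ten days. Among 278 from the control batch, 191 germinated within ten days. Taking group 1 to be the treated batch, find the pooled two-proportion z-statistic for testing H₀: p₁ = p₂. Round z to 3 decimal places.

z = -3.254

Sample proportions: p̂₁ = 152/275 = 0.55273 and p̂₂ = 191/278 = 0.68705.
Pooled p̂ = (152+191)/(275+278) = 343/553 = 0.62025.
Pooled SE = √[0.2355392·0.00723349] ≈ 0.041277.
z = (p̂₁ − p̂₂)/SE = (0.55273 − 0.68705)/0.041277 = -0.13432/0.041277 = -3.254.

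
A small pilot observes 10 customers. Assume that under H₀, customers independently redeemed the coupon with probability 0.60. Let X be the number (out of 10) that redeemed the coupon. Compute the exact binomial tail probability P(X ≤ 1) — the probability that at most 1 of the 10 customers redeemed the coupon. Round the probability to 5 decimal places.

P = 0.00168

X is binomial with n = 10 and p = 0.60.
P(X ≤ 1) = C(10,0)·0.60^0·0.40^10 + C(10,1)·0.60^1·0.40^9.
= 0.000105 + 0.001573 = 0.00168.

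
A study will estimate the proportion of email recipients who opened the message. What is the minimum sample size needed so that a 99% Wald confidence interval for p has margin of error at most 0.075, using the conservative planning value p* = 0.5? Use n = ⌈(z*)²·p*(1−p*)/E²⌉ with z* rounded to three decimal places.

z* = 2.576 at the 99% level.
p*(1−p*) = 0.50·0.50 = 0.2500.
(z*)²·p*(1−p*)/E² = 6.635776·0.2500/0.005625 = 294.923.
⌈294.923⌉ = 295.

n = 295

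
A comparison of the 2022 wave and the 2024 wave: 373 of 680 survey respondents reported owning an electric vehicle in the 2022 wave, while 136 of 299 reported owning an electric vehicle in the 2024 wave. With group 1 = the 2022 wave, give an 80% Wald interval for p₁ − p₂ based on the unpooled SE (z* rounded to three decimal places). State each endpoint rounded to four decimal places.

(0.0494, 0.1380)

p̂₁ = 373/680 = 0.54853, p̂₂ = 136/299 = 0.45485; p̂₁ − p̂₂ = 0.09368.
Unpooled SE = √(p̂₁(1−p̂₁)/n₁ + p̂₂(1−p̂₂)/n₂) = √(0.000364184 + 0.000829302) = 0.034547.
For 80% confidence, z* = 1.282. Margin = 1.282·0.034547 = 0.04429.
So the interval runs from 0.0494 to 0.1380.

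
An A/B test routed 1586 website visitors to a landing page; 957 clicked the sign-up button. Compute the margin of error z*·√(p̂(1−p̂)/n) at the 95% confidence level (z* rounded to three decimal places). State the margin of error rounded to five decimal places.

ME = 0.02408

Sample proportion p̂ = 957/1586 = 0.60340.
SE(p̂) = √(0.60340·0.39660/1586) = 0.012284.
z* = 1.960 at the 95% level.
So ME = 0.02408.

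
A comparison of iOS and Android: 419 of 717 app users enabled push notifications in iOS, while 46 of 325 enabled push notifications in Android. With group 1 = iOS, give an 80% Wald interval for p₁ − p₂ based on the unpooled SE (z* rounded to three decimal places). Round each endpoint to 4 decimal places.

p̂₁ = 0.58438, p̂₂ = 0.14154, so the observed difference is 0.44284.
Unpooled SE = √(p̂₁(1−p̂₁)/n₁ + p̂₂(1−p̂₂)/n₂) = √(0.000338745 + 0.000373863) = 0.026695.
For 80% confidence, z* = 1.282. Margin = 1.282·0.026695 = 0.03422.
So the interval runs from 0.4086 to 0.4771.

(0.4086, 0.4771)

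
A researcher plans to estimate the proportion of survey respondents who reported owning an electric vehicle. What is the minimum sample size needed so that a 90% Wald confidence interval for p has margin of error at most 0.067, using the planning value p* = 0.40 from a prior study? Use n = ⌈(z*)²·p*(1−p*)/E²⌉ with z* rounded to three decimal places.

n = 145

For 90% confidence, z* = 1.645.
p*(1−p*) = 0.2400.
(z*)²·p*(1−p*)/E² = 2.706025·0.2400/0.004489 = 144.675.
⌈144.675⌉ = 145.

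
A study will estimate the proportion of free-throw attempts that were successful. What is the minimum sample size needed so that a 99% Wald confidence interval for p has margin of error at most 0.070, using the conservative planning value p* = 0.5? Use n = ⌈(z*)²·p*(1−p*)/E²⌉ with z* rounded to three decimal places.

n = 339

The 99% critical value is z* = 2.576.
p*(1−p*) = 0.50·0.50 = 0.2500.
(z*)²·p*(1−p*)/E² = 6.635776·0.2500/0.004900 = 338.560.
⌈338.560⌉ = 339.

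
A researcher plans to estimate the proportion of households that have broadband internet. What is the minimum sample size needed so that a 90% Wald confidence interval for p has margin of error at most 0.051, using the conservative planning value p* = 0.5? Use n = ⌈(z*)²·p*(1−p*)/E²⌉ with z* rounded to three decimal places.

For 90% confidence, z* = 1.645.
p*(1−p*) = 0.2500.
(z*)²·p*(1−p*)/E² = 2.706025·0.2500/0.002601 = 260.095.
Rounding up, n = 261.

n = 261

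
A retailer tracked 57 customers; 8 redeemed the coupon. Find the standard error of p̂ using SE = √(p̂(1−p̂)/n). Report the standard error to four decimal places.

SE = 0.0460

Sample proportion p̂ = 8/57 = 0.14035.
p̂(1−p̂) = 0.14035·0.85965 = 0.120652.
SE = √(0.120652/57) = √0.002116702 = 0.0460.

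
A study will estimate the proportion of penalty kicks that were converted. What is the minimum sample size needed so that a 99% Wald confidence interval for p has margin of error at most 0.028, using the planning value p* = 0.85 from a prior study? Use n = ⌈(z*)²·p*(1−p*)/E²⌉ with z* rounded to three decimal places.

n = 1080

z* = 2.576 at the 99% level.
p*(1−p*) = 0.1275.
(z*)²·p*(1−p*)/E² = 6.635776·0.1275/0.000784 = 1079.160.
Rounding up, n = 1080.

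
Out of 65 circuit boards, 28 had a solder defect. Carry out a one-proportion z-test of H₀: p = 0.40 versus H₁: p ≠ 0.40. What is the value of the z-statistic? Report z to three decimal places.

z = 0.506

p̂ = 28/65 = 0.43077.
Null standard error: √(0.40·0.60/65) = √0.003692308 = 0.060764.
z = (0.43077 − 0.40)/0.060764 = 0.03077/0.060764 = 0.506.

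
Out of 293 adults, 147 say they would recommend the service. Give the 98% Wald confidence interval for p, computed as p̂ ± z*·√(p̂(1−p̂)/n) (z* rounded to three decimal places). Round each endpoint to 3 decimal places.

(0.434, 0.570)

p̂ = 147/293 = 0.50171.
SE(p̂) = √(0.50171·0.49829/293) = 0.029210.
The 98% critical value is z* = 2.326.
Margin = 2.326·0.029210 = 0.06794.
So the interval runs from 0.434 to 0.570.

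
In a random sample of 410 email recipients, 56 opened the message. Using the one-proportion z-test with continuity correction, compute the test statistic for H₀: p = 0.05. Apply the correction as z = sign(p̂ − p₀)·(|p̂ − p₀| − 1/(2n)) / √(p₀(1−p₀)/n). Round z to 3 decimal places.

z = 7.931

The sample proportion is 56/410 = 0.13659. p̂ − p₀ = 0.086585.
1/(2n) = 0.001220.
Corrected numerator: |0.086585| − 0.001220 = 0.085365.
Under H₀, SE = √(p₀(1−p₀)/n) = √(0.05·0.95/410) = √0.000115854 = 0.010764.
z = +0.085365/0.010764 = 7.931.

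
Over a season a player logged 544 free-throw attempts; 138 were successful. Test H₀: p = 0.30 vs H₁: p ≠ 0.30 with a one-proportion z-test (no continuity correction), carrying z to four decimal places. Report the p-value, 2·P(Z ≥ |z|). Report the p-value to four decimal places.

p-value = 0.0184

The sample proportion is 138/544 = 0.25368.
Null standard error: √(0.30·0.70/544) = √0.000386029 = 0.019648.
Test statistic (full precision, shown to 4 dp): z = (138/544 − 0.30)/SE₀ ≈ -2.3577.
p-value = 2·P(Z ≥ |z|) with z = -2.3577 → 0.0184.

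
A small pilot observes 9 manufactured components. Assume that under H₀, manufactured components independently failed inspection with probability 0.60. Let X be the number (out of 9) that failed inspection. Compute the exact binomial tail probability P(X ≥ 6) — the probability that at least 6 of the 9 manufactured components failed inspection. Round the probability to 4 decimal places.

P = 0.4826

X is binomial with n = 9 and p = 0.60.
P(X ≥ 6) = C(9,6)·0.60^6·0.40^3 + C(9,7)·0.60^7·0.40^2 + C(9,8)·0.60^8·0.40^1 + C(9,9)·0.60^9·0.40^0.
= 0.250823 + 0.161243 + 0.060466 + 0.010078 = 0.4826.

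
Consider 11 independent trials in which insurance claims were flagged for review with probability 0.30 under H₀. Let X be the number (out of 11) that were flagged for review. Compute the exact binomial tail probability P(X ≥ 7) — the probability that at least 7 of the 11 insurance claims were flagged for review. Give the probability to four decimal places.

X is binomial with n = 11 and p = 0.30.
P(X ≥ 7) = Σ_{j=7}^{11} C(11,j)·0.30^j·0.70^{11−j}.
= 0.017328 + 0.003713 + 0.000530 + 0.000045 + 0.000002 = 0.0216.

P = 0.0216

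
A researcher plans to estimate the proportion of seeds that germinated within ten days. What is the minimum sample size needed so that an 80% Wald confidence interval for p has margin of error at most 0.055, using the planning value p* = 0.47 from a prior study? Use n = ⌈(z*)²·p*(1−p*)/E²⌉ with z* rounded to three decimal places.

The 80% critical value is z* = 1.282.
p*(1−p*) = 0.2491.
(z*)²·p*(1−p*)/E² = 1.643524·0.2491/0.003025 = 135.339.
Rounding up, n = 136.

n = 136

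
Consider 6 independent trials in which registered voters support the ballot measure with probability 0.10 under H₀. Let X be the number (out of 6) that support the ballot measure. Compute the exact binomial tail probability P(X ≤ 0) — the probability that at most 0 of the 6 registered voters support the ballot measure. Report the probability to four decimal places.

X is binomial with n = 6 and p = 0.10.
P(X ≤ 0) = C(6,0)·0.10^0·0.90^6.
= 0.531441 = 0.5314.

P = 0.5314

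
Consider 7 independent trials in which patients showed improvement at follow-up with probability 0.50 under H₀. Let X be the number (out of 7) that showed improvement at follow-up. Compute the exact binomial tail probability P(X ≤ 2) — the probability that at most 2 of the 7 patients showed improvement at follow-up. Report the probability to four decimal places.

P = 0.2266

X is binomial with n = 7 and p = 0.50.
P(X ≤ 2) = C(7,0)·0.50^0·0.50^7 + C(7,1)·0.50^1·0.50^6 + C(7,2)·0.50^2·0.50^5.
= 0.007812 + 0.054688 + 0.164062 = 0.2266.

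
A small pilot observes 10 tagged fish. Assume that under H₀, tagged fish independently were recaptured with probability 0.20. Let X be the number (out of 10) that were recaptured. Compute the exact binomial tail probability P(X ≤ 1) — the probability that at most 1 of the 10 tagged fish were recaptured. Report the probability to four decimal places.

P = 0.3758

X is binomial with n = 10 and p = 0.20.
P(X ≤ 1) = C(10,0)·0.20^0·0.80^10 + C(10,1)·0.20^1·0.80^9.
= 0.107374 + 0.268435 = 0.3758.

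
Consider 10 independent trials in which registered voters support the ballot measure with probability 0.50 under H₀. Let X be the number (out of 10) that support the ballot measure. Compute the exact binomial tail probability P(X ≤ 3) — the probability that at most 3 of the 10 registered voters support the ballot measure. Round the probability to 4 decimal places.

X is binomial with n = 10 and p = 0.50.
P(X ≤ 3) = C(10,0)·0.50^0·0.50^10 + C(10,1)·0.50^1·0.50^9 + C(10,2)·0.50^2·0.50^8 + C(10,3)·0.50^3·0.50^7.
= 0.000977 + 0.009766 + 0.043945 + 0.117188 = 0.1719.

P = 0.1719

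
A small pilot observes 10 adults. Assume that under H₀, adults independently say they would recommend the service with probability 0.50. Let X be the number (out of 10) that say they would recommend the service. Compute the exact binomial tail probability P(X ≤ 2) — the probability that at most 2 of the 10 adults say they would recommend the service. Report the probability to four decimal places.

P = 0.0547

X is binomial with n = 10 and p = 0.50.
P(X ≤ 2) = C(10,0)·0.50^0·0.50^10 + C(10,1)·0.50^1·0.50^9 + C(10,2)·0.50^2·0.50^8.
= 0.000977 + 0.009766 + 0.043945 = 0.0547.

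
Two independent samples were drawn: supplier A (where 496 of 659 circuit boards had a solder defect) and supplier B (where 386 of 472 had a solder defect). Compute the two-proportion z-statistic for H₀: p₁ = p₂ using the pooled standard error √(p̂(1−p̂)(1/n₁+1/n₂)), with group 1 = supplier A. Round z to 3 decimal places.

z = -2.607

Sample proportions: p̂₁ = 496/659 = 0.75266 and p̂₂ = 386/472 = 0.81780.
Pooled p̂ = (496+386)/(659+472) = 882/1131 = 0.77984.
Pooled SE = √[0.1716891·0.00363609] ≈ 0.024986.
z = (p̂₁ − p̂₂)/SE = (0.75266 − 0.81780)/0.024986 = -0.06514/0.024986 = -2.607.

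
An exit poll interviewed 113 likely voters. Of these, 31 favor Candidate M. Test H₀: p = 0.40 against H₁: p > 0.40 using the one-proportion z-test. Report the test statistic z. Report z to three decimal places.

The sample proportion is 31/113 = 0.27434.
Under H₀, SE = √(p₀(1−p₀)/n) = √(0.40·0.60/113) = √0.002123894 = 0.046086.
z = (p̂ − p₀)/SE = (0.27434 − 0.40)/0.046086 = -2.727.

z = -2.727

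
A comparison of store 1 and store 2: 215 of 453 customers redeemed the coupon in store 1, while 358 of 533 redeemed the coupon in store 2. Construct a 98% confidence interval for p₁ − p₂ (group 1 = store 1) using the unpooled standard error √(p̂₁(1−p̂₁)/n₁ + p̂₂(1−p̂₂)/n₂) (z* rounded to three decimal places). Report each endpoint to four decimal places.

(-0.2693, -0.1248)

p̂₁ = 0.47461, p̂₂ = 0.67167, so the observed difference is -0.19706.
Unpooled SE = √(p̂₁(1−p̂₁)/n₁ + p̂₂(1−p̂₂)/n₂) = √(0.000550454 + 0.000413751) = 0.031052.
The 98% critical value is z* = 2.326. Margin = 2.326·0.031052 = 0.07223.
Interval: -0.19706 ± 0.07223 → (-0.2693, -0.1248).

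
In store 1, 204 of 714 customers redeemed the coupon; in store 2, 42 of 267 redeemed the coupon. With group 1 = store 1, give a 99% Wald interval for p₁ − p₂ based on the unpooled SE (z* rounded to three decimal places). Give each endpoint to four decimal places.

(0.0564, 0.2005)

p̂₁ = 0.28571, p̂₂ = 0.15730, so the observed difference is 0.12841.
SE = √(0.000285829 + 0.000496476) = √0.000782305 = 0.027970.
For 99% confidence, z* = 2.576. Margin = 2.576·0.027970 = 0.07205.
CI: 0.12841 ± 0.07205 = (0.0564, 0.2005).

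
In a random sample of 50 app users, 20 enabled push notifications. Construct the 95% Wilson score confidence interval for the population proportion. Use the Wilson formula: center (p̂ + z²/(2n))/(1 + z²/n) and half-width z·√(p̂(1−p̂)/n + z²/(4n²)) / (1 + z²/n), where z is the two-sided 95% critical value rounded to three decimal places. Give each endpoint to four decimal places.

p̂ = 20/50 = 0.40000; z = 1.960, so z² = 3.841600.
Denominator 1 + z²/n = 1 + 3.841600/50 = 1.076832.
Adjusted center: (0.40000 + z²/(2n))/1.076832 = 0.40714.
Radicand: p̂(1−p̂)/n + z²/(4n²) = 0.004800000 + 0.000384160 = 0.005184160.
Half-width = z·√(radicand)/denom = 1.960·0.072001/1.076832 = 0.13105.
Interval: 0.40714 ± 0.13105 → (0.2761, 0.5382).

(0.2761, 0.5382)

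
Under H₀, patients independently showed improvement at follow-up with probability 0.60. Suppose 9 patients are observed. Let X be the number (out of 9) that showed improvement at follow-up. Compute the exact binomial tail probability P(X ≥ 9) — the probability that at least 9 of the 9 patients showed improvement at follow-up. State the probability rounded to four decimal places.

X ~ Binomial(n=9, p=0.60).
P(X ≥ 9) = C(9,9)·0.60^9·0.40^0.
= 0.010078 = 0.0101.

P = 0.0101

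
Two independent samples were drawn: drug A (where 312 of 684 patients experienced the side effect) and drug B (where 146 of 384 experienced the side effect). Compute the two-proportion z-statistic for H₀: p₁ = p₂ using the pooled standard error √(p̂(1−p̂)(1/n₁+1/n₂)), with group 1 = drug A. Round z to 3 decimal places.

z = 2.406

Sample proportions: p̂₁ = 312/684 = 0.45614 and p̂₂ = 146/384 = 0.38021.
Pooling: p̂ = 458/1068 = 0.42884.
Pooled SE = √[0.2449361·0.00406615] ≈ 0.031559.
z = (p̂₁ − p̂₂)/SE = (0.45614 − 0.38021)/0.031559 = 0.07593/0.031559 = 2.406.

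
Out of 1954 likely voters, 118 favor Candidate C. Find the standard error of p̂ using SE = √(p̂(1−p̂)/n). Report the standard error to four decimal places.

SE = 0.0054

p̂ = 118/1954 = 0.06039.
p̂(1−p̂) = 0.06039·0.93961 = 0.056743.
SE = √(0.056743/1954) = √0.000029039 = 0.0054.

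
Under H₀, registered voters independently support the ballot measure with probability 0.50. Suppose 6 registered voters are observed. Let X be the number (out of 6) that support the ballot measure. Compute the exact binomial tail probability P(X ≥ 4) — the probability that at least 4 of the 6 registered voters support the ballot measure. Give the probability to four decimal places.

P = 0.3438

X is binomial with n = 6 and p = 0.50.
P(X ≥ 4) = C(6,4)·0.50^4·0.50^2 + C(6,5)·0.50^5·0.50^1 + C(6,6)·0.50^6·0.50^0.
= 0.234375 + 0.093750 + 0.015625 = 0.3438.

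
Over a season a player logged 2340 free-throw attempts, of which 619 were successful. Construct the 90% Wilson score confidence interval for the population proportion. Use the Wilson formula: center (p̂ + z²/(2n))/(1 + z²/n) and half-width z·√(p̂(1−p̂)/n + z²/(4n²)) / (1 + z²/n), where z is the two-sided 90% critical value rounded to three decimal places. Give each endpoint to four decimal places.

(0.2498, 0.2798)

Here p̂ = 619/2340 = 0.26453 and z = 1.645 (z² = 2.706025).
1 + z²/n = 1.001156.
Center = (0.26453 + 0.000578)/1.001156 = 0.26480.
Radicand: p̂(1−p̂)/n + z²/(4n²) = 0.000083143 + 0.000000124 = 0.000083267.
Half-width = z·√(radicand)/denom = 1.645·0.009125/1.001156 = 0.01499.
Interval: 0.26480 ± 0.01499 → (0.2498, 0.2798).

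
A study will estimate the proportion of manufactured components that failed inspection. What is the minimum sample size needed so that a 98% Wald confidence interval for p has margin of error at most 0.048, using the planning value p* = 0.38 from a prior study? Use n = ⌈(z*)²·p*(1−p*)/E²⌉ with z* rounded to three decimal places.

The 98% critical value is z* = 2.326.
p*(1−p*) = 0.2356.
Required n before rounding: 5.410276 × 0.2356 / 0.048² = 553.238.
⌈553.238⌉ = 554.

n = 554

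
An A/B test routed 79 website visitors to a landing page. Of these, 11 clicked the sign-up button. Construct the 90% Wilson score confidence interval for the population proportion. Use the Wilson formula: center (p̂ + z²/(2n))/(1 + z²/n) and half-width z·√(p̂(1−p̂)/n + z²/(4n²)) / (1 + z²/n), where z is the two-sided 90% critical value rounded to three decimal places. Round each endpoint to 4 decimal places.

(0.0871, 0.2153)

Here p̂ = 11/79 = 0.13924 and z = 1.645 (z² = 2.706025).
Denominator 1 + z²/n = 1 + 2.706025/79 = 1.034253.
Center = (0.13924 + 0.017127)/1.034253 = 0.15119.
Radicand: p̂(1−p̂)/n + z²/(4n²) = 0.001517121 + 0.000108397 = 0.001625518.
Half-width = z·√(radicand)/denom = 1.645·0.040318/1.034253 = 0.06413.
So the interval runs from 0.0871 to 0.2153.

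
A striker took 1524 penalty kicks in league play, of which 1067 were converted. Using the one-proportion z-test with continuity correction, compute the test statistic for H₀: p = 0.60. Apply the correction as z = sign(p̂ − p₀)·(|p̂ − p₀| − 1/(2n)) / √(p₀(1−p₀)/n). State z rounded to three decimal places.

p̂ = 1067/1524 = 0.70013. p̂ − p₀ = 0.100131.
1/(2n) = 0.000328.
Corrected numerator: |0.100131| − 0.000328 = 0.099803.
Under H₀, SE = √(p₀(1−p₀)/n) = √(0.60·0.40/1524) = √0.000157480 = 0.012549.
z = +0.099803/0.012549 = 7.953.

z = 7.953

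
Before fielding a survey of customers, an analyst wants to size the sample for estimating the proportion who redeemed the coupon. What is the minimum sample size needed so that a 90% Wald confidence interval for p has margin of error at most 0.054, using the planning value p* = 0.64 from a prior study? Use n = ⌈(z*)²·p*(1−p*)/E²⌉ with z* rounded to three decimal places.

n = 214

The 90% critical value is z* = 1.645.
p*(1−p*) = 0.64·0.36 = 0.2304.
Required n before rounding: 2.706025 × 0.2304 / 0.054² = 213.809.
Rounding up, n = 214.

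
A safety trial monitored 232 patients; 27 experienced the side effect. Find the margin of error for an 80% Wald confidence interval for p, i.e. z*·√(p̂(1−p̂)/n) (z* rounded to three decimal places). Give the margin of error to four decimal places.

Sample proportion p̂ = 27/232 = 0.11638.
SE(p̂) = √(0.11638·0.88362/232) = 0.021054.
The 80% critical value is z* = 1.282.
Margin of error = z*·SE = 1.282 × 0.021054 = 0.0270.

ME = 0.0270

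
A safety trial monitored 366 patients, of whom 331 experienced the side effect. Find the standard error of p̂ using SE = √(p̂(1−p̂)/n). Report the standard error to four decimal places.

Sample proportion p̂ = 331/366 = 0.90437.
p̂(1−p̂) = 0.086485.
Dividing by n and taking the root: √0.000236298 = 0.0154.

SE = 0.0154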